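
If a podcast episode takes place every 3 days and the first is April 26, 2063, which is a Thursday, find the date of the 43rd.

The 43rd occurrence is 42 intervals after the first: 42 × 3 = 126 days after April 26, 2063.
April has 30 days — 4 days to the end of April leaves 122.
May has 31 days (91 left).
June has 30 days (61 left).
July has 31 days (30 left).
30 days into August → August 30, 2063.

August 30, 2063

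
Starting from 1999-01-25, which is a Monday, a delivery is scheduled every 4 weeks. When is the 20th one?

2000-07-10

The 20th occurrence is 19 intervals after the first: 19 × 28 = 532 days after 1999-01-25.
January has 31 days — 6 days to the end of January leaves 526.
From end of January to end of 1999 is 334 days (192 left).
January has 31 days (161 left).
February has 29 days (132 left).
March has 31 days (101 left).
April has 30 days (71 left).
May has 31 days (40 left).
June has 30 days (10 left).
10 days into July → 2000-07-10.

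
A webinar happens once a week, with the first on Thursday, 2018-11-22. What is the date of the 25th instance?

The 25th occurrence is 24 intervals after the first: 24 × 7 = 168 days after 2018-11-22.
November has 30 days — 8 days to the end of November leaves 160.
December has 31 days (129 left).
January has 31 days (98 left).
February has 28 days (70 left).
March has 31 days (39 left).
April has 30 days (9 left).
9 days into May → 2019-05-09.

2019-05-09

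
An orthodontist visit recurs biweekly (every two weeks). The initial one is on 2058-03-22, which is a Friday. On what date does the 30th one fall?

The 30th occurrence is 29 intervals after the first: 29 × 14 = 406 days after 2058-03-22.
March has 31 days — 9 days to the end of March leaves 397.
April has 30 days (367 left).
May has 31 days (336 left).
June has 30 days (306 left).
July has 31 days (275 left).
August has 31 days (244 left).
September has 30 days (214 left).
October has 31 days (183 left).
November has 30 days (153 left).
December has 31 days (122 left).
January has 31 days (91 left).
February has 28 days (63 left).
March has 31 days (32 left).
April has 30 days (2 left).
2 days into May → 2059-05-02.

2059-05-02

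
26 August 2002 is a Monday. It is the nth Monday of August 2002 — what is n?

4th

Day 26 falls in week ⌈26/7⌉ of the month.
Days 1–7 hold the 1st Monday, 8–14 the 2nd, 15–21 the 3rd, 22–28 the 4th, 29–31 the 5th.
26 is in the range for the 4th.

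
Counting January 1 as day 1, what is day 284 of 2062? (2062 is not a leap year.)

Jan has 31 days (284 − 31 = 253 remain).
Feb has 28 days (253 − 28 = 225 remain).
Mar has 31 days (225 − 31 = 194 remain).
Apr has 30 days (194 − 30 = 164 remain).
May has 31 days (164 − 31 = 133 remain).
Jun has 30 days (133 − 30 = 103 remain).
Jul has 31 days (103 − 31 = 72 remain).
Aug has 31 days (72 − 31 = 41 remain).
Sep has 30 days (41 − 30 = 11 remain).
11 into Oct → Oct 11.

Oct 11, 2062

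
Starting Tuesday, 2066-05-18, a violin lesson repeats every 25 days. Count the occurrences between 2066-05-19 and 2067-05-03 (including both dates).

Occurrences land 25·i days after 2066-05-18 for i = 0, 1, 2, …
2066-05-19 is 1 day after the start; 1 ÷ 25 = 0 remainder 1; since the remainder is 1, round up to i = 1. First occurrence in the window: #2 on 2066-06-12 (1×25 = 25 days in).
2067-05-03 is 350 days after the start; 350 ÷ 25 = 14 remainder 0. Last occurrence in the window: #15 on 2067-05-03.
Occurrences #2 through #15: 14 in total.

14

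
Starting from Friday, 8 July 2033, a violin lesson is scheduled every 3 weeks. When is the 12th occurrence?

The 12th occurrence is 11 intervals after the first: 11 × 21 = 231 days after 8 July 2033.
July has 31 days — 23 days to the end of July leaves 208.
August has 31 days (177 left).
September has 30 days (147 left).
October has 31 days (116 left).
November has 30 days (86 left).
December has 31 days (55 left).
January has 31 days (24 left).
24 days into February → 24 February 2034.

24 February 2034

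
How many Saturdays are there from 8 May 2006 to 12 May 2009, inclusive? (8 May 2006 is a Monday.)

8 May 2006 is a Monday; the first Saturday on or after it is 13 May 2006 (5 days later).
From 13 May 2006 to 12 May 2009: 232 + 365 + 366 + 132 = 1095 days (rest of 2006, 2007, 2008, to 12 May 2009 in 2009).
1095 ÷ 7 = 156 full weeks with remainder 3, so 156 more Saturdays after the first → 157.

157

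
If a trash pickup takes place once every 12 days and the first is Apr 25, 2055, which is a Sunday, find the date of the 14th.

The 14th occurrence is 13 intervals after the first: 13 × 12 = 156 days after Apr 25, 2055.
Apr has 30 days — 5 days to the end of Apr leaves 151.
May has 31 days (120 left).
Jun has 30 days (90 left).
Jul has 31 days (59 left).
Aug has 31 days (28 left).
28 days into Sep → Sep 28, 2055.

Sep 28, 2055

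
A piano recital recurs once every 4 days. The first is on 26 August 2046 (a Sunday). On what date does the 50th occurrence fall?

10 March 2047

The 50th occurrence is 49 intervals after the first: 49 × 4 = 196 days after 26 August 2046.
August has 31 days — 5 days to the end of August leaves 191.
September has 30 days (161 left).
October has 31 days (130 left).
November has 30 days (100 left).
December has 31 days (69 left).
January has 31 days (38 left).
February has 28 days (10 left).
10 days into March → 10 March 2047.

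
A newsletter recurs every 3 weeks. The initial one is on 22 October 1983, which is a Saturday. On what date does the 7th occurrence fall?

25 February 1984

The 7th occurrence is 6 intervals after the first: 6 × 21 = 126 days after 22 October 1983.
October has 31 days — 9 days to the end of October leaves 117.
November has 30 days (87 left).
December has 31 days (56 left).
January has 31 days (25 left).
25 days into February → 25 February 1984.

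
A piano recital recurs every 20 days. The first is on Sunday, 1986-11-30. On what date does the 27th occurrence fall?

The 27th occurrence is 26 intervals after the first: 26 × 20 = 520 days after 1986-11-30.
November has 30 days — 0 days to the end of November leaves 520.
From end of November to end of 1986 is 31 days (489 left).
1987 has 365 days (124 left).
January has 31 days (93 left).
February has 29 days (64 left).
March has 31 days (33 left).
April has 30 days (3 left).
3 days into May → 1988-05-03.

1988-05-03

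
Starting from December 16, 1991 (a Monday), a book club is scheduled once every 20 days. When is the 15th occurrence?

September 21, 1992

The 15th occurrence is 14 intervals after the first: 14 × 20 = 280 days after December 16, 1991.
December has 31 days — 15 days to the end of December leaves 265.
January has 31 days (234 left).
February has 29 days (205 left).
March has 31 days (174 left).
April has 30 days (144 left).
May has 31 days (113 left).
June has 30 days (83 left).
July has 31 days (52 left).
August has 31 days (21 left).
21 days into September → September 21, 1992.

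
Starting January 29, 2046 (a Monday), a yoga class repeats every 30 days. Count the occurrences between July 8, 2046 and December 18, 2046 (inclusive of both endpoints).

5

Occurrences land 30·i days after January 29, 2046 for i = 0, 1, 2, …
July 8, 2046 is 160 days after the start; 160 ÷ 30 = 5 remainder 10; since the remainder is 10, round up to i = 6. First occurrence in the window: #7 on July 28, 2046 (6×30 = 180 days in).
December 18, 2046 is 323 days after the start; 323 ÷ 30 = 10 remainder 23. Last occurrence in the window: #11 on November 25, 2046.
Occurrences #7 through #11: 5 in total.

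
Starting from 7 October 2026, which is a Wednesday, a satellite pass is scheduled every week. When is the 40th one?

7 July 2027

The 40th occurrence is 39 intervals after the first: 39 × 7 = 273 days after 7 October 2026.
October has 31 days — 24 days to the end of October leaves 249.
November has 30 days (219 left).
December has 31 days (188 left).
January has 31 days (157 left).
February has 28 days (129 left).
March has 31 days (98 left).
April has 30 days (68 left).
May has 31 days (37 left).
June has 30 days (7 left).
7 days into July → 7 July 2027.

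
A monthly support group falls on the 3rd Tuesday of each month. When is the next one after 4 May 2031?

May 2031 starts on a Thursday; its first Tuesday is the 6th, so the 3rd Tuesday is the 20th — 20 May 2031.
20 May 2031 is after 4 May 2031, so that is the next one.

20 May 2031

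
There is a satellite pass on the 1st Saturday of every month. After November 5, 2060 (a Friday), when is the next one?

November 2060 starts on a Monday, so its 1st Saturday is November 6, 2060 (5 days in).
November 6, 2060 is after November 5, 2060, so that is the next one.

November 6, 2060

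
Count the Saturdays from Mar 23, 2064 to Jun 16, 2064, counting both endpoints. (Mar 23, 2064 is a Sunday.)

12

Mar 23, 2064 is a Sunday; the first Saturday on or after it is Mar 29, 2064 (6 days later).
From Mar 29, 2064 to Jun 16, 2064: 2 + 30 + 31 + 16 = 79 days (rest of Mar, Apr, May, Jun).
79 ÷ 7 = 11 full weeks with remainder 2, so 11 more Saturdays after the first → 12.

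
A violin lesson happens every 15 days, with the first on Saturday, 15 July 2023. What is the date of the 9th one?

The 9th occurrence is 8 intervals after the first: 8 × 15 = 120 days after 15 July 2023.
July has 31 days — 16 days to the end of July leaves 104.
August has 31 days (73 left).
September has 30 days (43 left).
October has 31 days (12 left).
12 days into November → 12 November 2023.

12 November 2023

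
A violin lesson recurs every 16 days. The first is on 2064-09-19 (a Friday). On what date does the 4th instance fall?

2064-11-06

The 4th occurrence is 3 intervals after the first: 3 × 16 = 48 days after 2064-09-19.
September has 30 days — 11 days to the end of September leaves 37.
October has 31 days (6 left).
6 days into November → 2064-11-06.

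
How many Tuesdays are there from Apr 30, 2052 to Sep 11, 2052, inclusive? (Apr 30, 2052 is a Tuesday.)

20

Apr 30, 2052 is a Tuesday; the first Tuesday on or after it is Apr 30, 2052.
From Apr 30, 2052 to Sep 11, 2052: 0 + 31 + 30 + 31 + 31 + 11 = 134 days (rest of Apr, May, Jun, Jul, Aug, Sep).
134 ÷ 7 = 19 full weeks with remainder 1, so 19 more Tuesdays after the first → 20.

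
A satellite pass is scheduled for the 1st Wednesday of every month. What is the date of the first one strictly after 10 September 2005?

5 October 2005

September 2005 starts on a Thursday, so its 1st Wednesday is 7 September 2005 (6 days in).
That is not after 10 September 2005, so look at October 2005.
October 2005 starts on a Saturday, so its 1st Wednesday is 5 October 2005 (4 days in).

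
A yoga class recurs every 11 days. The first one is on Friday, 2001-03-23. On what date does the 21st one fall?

2001-10-29

The 21st occurrence is 20 intervals after the first: 20 × 11 = 220 days after 2001-03-23.
March has 31 days — 8 days to the end of March leaves 212.
April has 30 days (182 left).
May has 31 days (151 left).
June has 30 days (121 left).
July has 31 days (90 left).
August has 31 days (59 left).
September has 30 days (29 left).
29 days into October → 2001-10-29.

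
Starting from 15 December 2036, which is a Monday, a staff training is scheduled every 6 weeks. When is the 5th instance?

The 5th occurrence is 4 intervals after the first: 4 × 42 = 168 days after 15 December 2036.
December has 31 days — 16 days to the end of December leaves 152.
January has 31 days (121 left).
February has 28 days (93 left).
March has 31 days (62 left).
April has 30 days (32 left).
May has 31 days (1 left).
1 day into June → 1 June 2037.

1 June 2037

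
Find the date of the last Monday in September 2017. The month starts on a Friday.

September 2017 begins on a Friday, so the first Monday is September 4 (3 days later).
September 2017 has 30 days. Adding weeks: 4, 11, 18, 25 — the last one ≤ 30 is the 25th.

2017-09-25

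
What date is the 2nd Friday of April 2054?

April 2054 begins on a Wednesday, so the first Friday is April 3 (2 days later).
The 2nd Friday is 1 weeks later: 3 + 7 = 10.

2054-04-10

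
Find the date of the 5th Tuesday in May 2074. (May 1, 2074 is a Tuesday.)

May 2074 begins on a Tuesday, so the first Tuesday is May 1.
The 5th Tuesday is 4 weeks later: 1 + 28 = 29.

May 29, 2074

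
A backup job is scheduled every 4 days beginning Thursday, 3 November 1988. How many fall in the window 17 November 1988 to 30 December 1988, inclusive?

Occurrences land 4·i days after 3 November 1988 for i = 0, 1, 2, …
17 November 1988 is 14 days after the start; 14 ÷ 4 = 3 remainder 2; since the remainder is 2, round up to i = 4. First occurrence in the window: #5 on 19 November 1988 (4×4 = 16 days in).
30 December 1988 is 57 days after the start; 57 ÷ 4 = 14 remainder 1. Last occurrence in the window: #15 on 29 December 1988.
Occurrences #5 through #15: 11 in total.

11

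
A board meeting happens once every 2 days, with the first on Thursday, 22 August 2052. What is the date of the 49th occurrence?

26 November 2052

The 49th occurrence is 48 intervals after the first: 48 × 2 = 96 days after 22 August 2052.
August has 31 days — 9 days to the end of August leaves 87.
September has 30 days (57 left).
October has 31 days (26 left).
26 days into November → 26 November 2052.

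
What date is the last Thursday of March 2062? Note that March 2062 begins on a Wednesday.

March 2062 begins on a Wednesday, so the first Thursday is March 2 (1 day later).
March 2062 has 31 days. Adding weeks: 2, 9, 16, 23, 30 — the last one ≤ 31 is the 30th.

March 30, 2062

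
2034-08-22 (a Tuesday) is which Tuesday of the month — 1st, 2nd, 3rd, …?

Day 22 falls in week ⌈22/7⌉ of the month.
Days 1–7 hold the 1st Tuesday, 8–14 the 2nd, 15–21 the 3rd, 22–28 the 4th, 29–31 the 5th.
22 is in the range for the 4th.

4th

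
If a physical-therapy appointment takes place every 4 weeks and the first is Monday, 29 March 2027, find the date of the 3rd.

The 3rd occurrence is 2 intervals after the first: 2 × 28 = 56 days after 29 March 2027.
March has 31 days — 2 days to the end of March leaves 54.
April has 30 days (24 left).
24 days into May → 24 May 2027.

24 May 2027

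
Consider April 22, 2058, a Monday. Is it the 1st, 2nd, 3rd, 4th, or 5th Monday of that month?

4th

Day 22 falls in week ⌈22/7⌉ of the month.
Days 1–7 hold the 1st Monday, 8–14 the 2nd, 15–21 the 3rd, 22–28 the 4th, 29–31 the 5th.
22 is in the range for the 4th.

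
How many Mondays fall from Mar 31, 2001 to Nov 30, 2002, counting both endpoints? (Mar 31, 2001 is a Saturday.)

Mar 31, 2001 is a Saturday; the first Monday on or after it is Apr 2, 2001 (2 days later).
From Apr 2, 2001 to Nov 30, 2002: 273 + 334 = 607 days (rest of 2001, to Nov 30, 2002 in 2002).
607 ÷ 7 = 86 full weeks with remainder 5, so 86 more Mondays after the first → 87.

87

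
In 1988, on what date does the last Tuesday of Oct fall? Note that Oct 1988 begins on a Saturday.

Oct 1988 begins on a Saturday, so the first Tuesday is Oct 4 (3 days later).
Oct 1988 has 31 days. Adding weeks: 4, 11, 18, 25 — the last one ≤ 31 is the 25th.

Oct 25, 1988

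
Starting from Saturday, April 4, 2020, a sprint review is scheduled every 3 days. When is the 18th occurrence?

The 18th occurrence is 17 intervals after the first: 17 × 3 = 51 days after April 4, 2020.
April has 30 days — 26 days to the end of April leaves 25.
25 days into May → May 25, 2020.

May 25, 2020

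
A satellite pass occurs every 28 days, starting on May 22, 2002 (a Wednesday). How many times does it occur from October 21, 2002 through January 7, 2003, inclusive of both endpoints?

3

Occurrences land 28·i days after May 22, 2002 for i = 0, 1, 2, …
October 21, 2002 is 152 days after the start; 152 ÷ 28 = 5 remainder 12; since the remainder is 12, round up to i = 6. First occurrence in the window: #7 on November 6, 2002 (6×28 = 168 days in).
January 7, 2003 is 230 days after the start; 230 ÷ 28 = 8 remainder 6. Last occurrence in the window: #9 on January 1, 2003.
Occurrences #7 through #9: 3 in total.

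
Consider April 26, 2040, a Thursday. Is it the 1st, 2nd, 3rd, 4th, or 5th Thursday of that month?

Day 26 falls in week ⌈26/7⌉ of the month.
Days 1–7 hold the 1st Thursday, 8–14 the 2nd, 15–21 the 3rd, 22–28 the 4th, 29–31 the 5th.
26 is in the range for the 4th.

4th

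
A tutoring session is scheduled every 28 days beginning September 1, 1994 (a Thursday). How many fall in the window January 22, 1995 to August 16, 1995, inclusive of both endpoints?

Occurrences land 28·i days after September 1, 1994 for i = 0, 1, 2, …
January 22, 1995 is 143 days after the start; 143 ÷ 28 = 5 remainder 3; since the remainder is 3, round up to i = 6. First occurrence in the window: #7 on February 16, 1995 (6×28 = 168 days in).
August 16, 1995 is 349 days after the start; 349 ÷ 28 = 12 remainder 13. Last occurrence in the window: #13 on August 3, 1995.
Occurrences #7 through #13: 7 in total.

7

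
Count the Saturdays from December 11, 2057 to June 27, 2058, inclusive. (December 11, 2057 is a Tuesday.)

28

December 11, 2057 is a Tuesday; the first Saturday on or after it is December 15, 2057 (4 days later).
From December 15, 2057 to June 27, 2058: 16 + 31 + 28 + 31 + 30 + 31 + 27 = 194 days (rest of December, January, February, March, April, May, June).
194 ÷ 7 = 27 full weeks with remainder 5, so 27 more Saturdays after the first → 28.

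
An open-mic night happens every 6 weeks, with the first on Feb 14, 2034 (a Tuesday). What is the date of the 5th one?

Aug 1, 2034

The 5th occurrence is 4 intervals after the first: 4 × 42 = 168 days after Feb 14, 2034.
Feb has 28 days — 14 days to the end of Feb leaves 154.
Mar has 31 days (123 left).
Apr has 30 days (93 left).
May has 31 days (62 left).
Jun has 30 days (32 left).
Jul has 31 days (1 left).
1 day into Aug → Aug 1, 2034.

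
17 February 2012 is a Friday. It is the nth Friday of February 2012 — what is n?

3rd

Day 17 falls in week ⌈17/7⌉ of the month.
Days 1–7 hold the 1st Friday, 8–14 the 2nd, 15–21 the 3rd, 22–28 the 4th, 29–31 the 5th.
17 is in the range for the 3rd.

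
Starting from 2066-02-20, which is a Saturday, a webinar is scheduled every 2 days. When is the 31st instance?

The 31st occurrence is 30 intervals after the first: 30 × 2 = 60 days after 2066-02-20.
February has 28 days — 8 days to the end of February leaves 52.
March has 31 days (21 left).
21 days into April → 2066-04-21.

2066-04-21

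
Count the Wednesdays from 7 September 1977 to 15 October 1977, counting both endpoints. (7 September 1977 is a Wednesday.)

6

7 September 1977 is a Wednesday; the first Wednesday on or after it is 7 September 1977.
From 7 September 1977 to 15 October 1977: 23 + 15 = 38 days (rest of September, October).
38 ÷ 7 = 5 full weeks with remainder 3, so 5 more Wednesdays after the first → 6.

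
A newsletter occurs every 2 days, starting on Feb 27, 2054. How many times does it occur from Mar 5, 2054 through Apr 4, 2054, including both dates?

16

Occurrences land 2·i days after Feb 27, 2054 for i = 0, 1, 2, …
Mar 5, 2054 is 6 days after the start; 6 ÷ 2 = 3 remainder 0. First occurrence in the window: #4 on Mar 5, 2054 (3×2 = 6 days in).
Apr 4, 2054 is 36 days after the start; 36 ÷ 2 = 18 remainder 0. Last occurrence in the window: #19 on Apr 4, 2054.
Occurrences #4 through #19: 16 in total.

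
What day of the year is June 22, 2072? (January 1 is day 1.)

Days in months before June: 31 + 29 + 31 + 30 + 31 = 152.
Plus 22 days into June → day 174.

174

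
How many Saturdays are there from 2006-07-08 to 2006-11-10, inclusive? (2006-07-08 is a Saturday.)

18

2006-07-08 is a Saturday; the first Saturday on or after it is 2006-07-08.
From 2006-07-08 to 2006-11-10: 23 + 31 + 30 + 31 + 10 = 125 days (rest of July, August, September, October, November).
125 ÷ 7 = 17 full weeks with remainder 6, so 17 more Saturdays after the first → 18.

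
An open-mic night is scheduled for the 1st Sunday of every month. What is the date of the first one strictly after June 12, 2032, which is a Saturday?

June 2032 starts on a Tuesday, so its 1st Sunday is June 6, 2032 (5 days in).
That is not after June 12, 2032, so look at July 2032.
July 2032 starts on a Thursday, so its 1st Sunday is July 4, 2032 (3 days in).

July 4, 2032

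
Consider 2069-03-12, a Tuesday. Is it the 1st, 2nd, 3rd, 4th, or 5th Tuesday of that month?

2nd

Day 12 falls in week ⌈12/7⌉ of the month.
Days 1–7 hold the 1st Tuesday, 8–14 the 2nd, 15–21 the 3rd, 22–28 the 4th, 29–31 the 5th.
12 is in the range for the 2nd.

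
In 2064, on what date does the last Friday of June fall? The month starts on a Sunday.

June 2064 begins on a Sunday, so the first Friday is June 6 (5 days later).
June 2064 has 30 days. Adding weeks: 6, 13, 20, 27 — the last one ≤ 30 is the 27th.

2064-06-27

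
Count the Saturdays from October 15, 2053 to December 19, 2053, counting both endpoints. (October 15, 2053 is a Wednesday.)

9

October 15, 2053 is a Wednesday; the first Saturday on or after it is October 18, 2053 (3 days later).
From October 18, 2053 to December 19, 2053: 13 + 30 + 19 = 62 days (rest of October, November, December).
62 ÷ 7 = 8 full weeks with remainder 6, so 8 more Saturdays after the first → 9.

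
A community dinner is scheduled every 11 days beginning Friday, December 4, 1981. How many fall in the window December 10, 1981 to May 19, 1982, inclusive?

Occurrences land 11·i days after December 4, 1981 for i = 0, 1, 2, …
December 10, 1981 is 6 days after the start; 6 ÷ 11 = 0 remainder 6; since the remainder is 6, round up to i = 1. First occurrence in the window: #2 on December 15, 1981 (1×11 = 11 days in).
May 19, 1982 is 166 days after the start; 166 ÷ 11 = 15 remainder 1. Last occurrence in the window: #16 on May 18, 1982.
Occurrences #2 through #16: 15 in total.

15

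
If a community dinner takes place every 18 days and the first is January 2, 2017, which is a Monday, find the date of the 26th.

March 28, 2018

The 26th occurrence is 25 intervals after the first: 25 × 18 = 450 days after January 2, 2017.
January has 31 days — 29 days to the end of January leaves 421.
From end of January to end of 2017 is 334 days (87 left).
January has 31 days (56 left).
February has 28 days (28 left).
28 days into March → March 28, 2018.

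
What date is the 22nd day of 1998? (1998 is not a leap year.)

22 January 1998

22 into January → January 22.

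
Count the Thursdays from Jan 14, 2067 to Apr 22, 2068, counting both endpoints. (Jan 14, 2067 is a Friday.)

Jan 14, 2067 is a Friday; the first Thursday on or after it is Jan 20, 2067 (6 days later).
From Jan 20, 2067 to Apr 22, 2068: 345 + 113 = 458 days (rest of 2067, to Apr 22, 2068 in 2068).
458 ÷ 7 = 65 full weeks with remainder 3, so 65 more Thursdays after the first → 66.

66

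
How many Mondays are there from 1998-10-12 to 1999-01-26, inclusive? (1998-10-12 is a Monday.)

1998-10-12 is a Monday; the first Monday on or after it is 1998-10-12.
From 1998-10-12 to 1999-01-26: 19 + 30 + 31 + 26 = 106 days (rest of October, November, December, January).
106 ÷ 7 = 15 full weeks with remainder 1, so 15 more Mondays after the first → 16.

16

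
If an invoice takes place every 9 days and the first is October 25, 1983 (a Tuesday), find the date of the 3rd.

November 12, 1983

The 3rd occurrence is 2 intervals after the first: 2 × 9 = 18 days after October 25, 1983.
October has 31 days — 6 days to the end of October leaves 12.
12 days into November → November 12, 1983.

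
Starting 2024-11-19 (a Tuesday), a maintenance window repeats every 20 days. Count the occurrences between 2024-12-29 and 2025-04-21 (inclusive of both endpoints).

Occurrences land 20·i days after 2024-11-19 for i = 0, 1, 2, …
2024-12-29 is 40 days after the start; 40 ÷ 20 = 2 remainder 0. First occurrence in the window: #3 on 2024-12-29 (2×20 = 40 days in).
2025-04-21 is 153 days after the start; 153 ÷ 20 = 7 remainder 13. Last occurrence in the window: #8 on 2025-04-08.
Occurrences #3 through #8: 6 in total.

6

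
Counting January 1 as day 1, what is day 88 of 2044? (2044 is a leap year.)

January has 31 days (88 − 31 = 57 remain).
February has 29 days (57 − 29 = 28 remain).
28 into March → March 28.

March 28, 2044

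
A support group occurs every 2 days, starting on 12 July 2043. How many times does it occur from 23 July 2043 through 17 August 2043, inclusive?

13

Occurrences land 2·i days after 12 July 2043 for i = 0, 1, 2, …
23 July 2043 is 11 days after the start; 11 ÷ 2 = 5 remainder 1; since the remainder is 1, round up to i = 6. First occurrence in the window: #7 on 24 July 2043 (6×2 = 12 days in).
17 August 2043 is 36 days after the start; 36 ÷ 2 = 18 remainder 0. Last occurrence in the window: #19 on 17 August 2043.
Occurrences #7 through #19: 13 in total.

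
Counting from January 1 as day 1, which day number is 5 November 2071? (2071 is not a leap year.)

309

Days in months before November: 31 + 28 + 31 + 30 + 31 + 30 + 31 + 31 + 30 + 31 = 304.
Plus 5 days into November → day 309.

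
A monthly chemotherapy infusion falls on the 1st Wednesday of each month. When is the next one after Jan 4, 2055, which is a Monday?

Jan 2055 starts on a Friday, so its 1st Wednesday is Jan 6, 2055 (5 days in).
Jan 6, 2055 is after Jan 4, 2055, so that is the next one.

Jan 6, 2055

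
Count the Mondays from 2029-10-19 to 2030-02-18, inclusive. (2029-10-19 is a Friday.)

2029-10-19 is a Friday; the first Monday on or after it is 2029-10-22 (3 days later).
From 2029-10-22 to 2030-02-18: 9 + 30 + 31 + 31 + 18 = 119 days (rest of October, November, December, January, February).
119 ÷ 7 = 17 full weeks with remainder 0, so 17 more Mondays after the first → 18.

18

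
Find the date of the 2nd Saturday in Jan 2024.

The first Saturday of Jan 2024 is Jan 6.
The 2nd Saturday is 1 weeks later: 6 + 7 = 13.

Jan 13, 2024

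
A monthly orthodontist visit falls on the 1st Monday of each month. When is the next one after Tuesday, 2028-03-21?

2028-04-03

March 2028 starts on a Wednesday, so its 1st Monday is 2028-03-06 (5 days in).
That is not after 2028-03-21, so look at April 2028.
April 2028 starts on a Saturday, so its 1st Monday is 2028-04-03 (2 days in).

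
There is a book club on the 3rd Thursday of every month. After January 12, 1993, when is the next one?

January 21, 1993

January 1993 starts on a Friday; its first Thursday is the 7th, so the 3rd Thursday is the 21st — January 21, 1993.
January 21, 1993 is after January 12, 1993, so that is the next one.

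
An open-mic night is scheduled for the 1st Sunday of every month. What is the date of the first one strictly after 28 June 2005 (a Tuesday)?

3 July 2005

June 2005 starts on a Wednesday, so its 1st Sunday is 5 June 2005 (4 days in).
That is not after 28 June 2005, so look at July 2005.
July 2005 starts on a Friday, so its 1st Sunday is 3 July 2005 (2 days in).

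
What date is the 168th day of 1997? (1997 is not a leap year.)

June 17, 1997

January has 31 days (168 − 31 = 137 remain).
February has 28 days (137 − 28 = 109 remain).
March has 31 days (109 − 31 = 78 remain).
April has 30 days (78 − 30 = 48 remain).
May has 31 days (48 − 31 = 17 remain).
17 into June → June 17.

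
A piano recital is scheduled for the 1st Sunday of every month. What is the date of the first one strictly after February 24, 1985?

March 3, 1985

February 1985 starts on a Friday, so its 1st Sunday is February 3, 1985 (2 days in).
That is not after February 24, 1985, so look at March 1985.
March 1985 starts on a Friday, so its 1st Sunday is March 3, 1985 (2 days in).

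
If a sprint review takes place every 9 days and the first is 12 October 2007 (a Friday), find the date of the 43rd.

24 October 2008

The 43rd occurrence is 42 intervals after the first: 42 × 9 = 378 days after 12 October 2007.
October has 31 days — 19 days to the end of October leaves 359.
November has 30 days (329 left).
December has 31 days (298 left).
January has 31 days (267 left).
February has 29 days (238 left).
March has 31 days (207 left).
April has 30 days (177 left).
May has 31 days (146 left).
June has 30 days (116 left).
July has 31 days (85 left).
August has 31 days (54 left).
September has 30 days (24 left).
24 days into October → 24 October 2008.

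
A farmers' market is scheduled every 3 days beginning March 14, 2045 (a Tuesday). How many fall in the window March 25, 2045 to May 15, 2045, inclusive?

Occurrences land 3·i days after March 14, 2045 for i = 0, 1, 2, …
March 25, 2045 is 11 days after the start; 11 ÷ 3 = 3 remainder 2; since the remainder is 2, round up to i = 4. First occurrence in the window: #5 on March 26, 2045 (4×3 = 12 days in).
May 15, 2045 is 62 days after the start; 62 ÷ 3 = 20 remainder 2. Last occurrence in the window: #21 on May 13, 2045.
Occurrences #5 through #21: 17 in total.

17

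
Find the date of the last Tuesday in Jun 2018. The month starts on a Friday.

Jun 26, 2018

Jun 2018 begins on a Friday, so the first Tuesday is Jun 5 (4 days later).
Jun 2018 has 30 days. Adding weeks: 5, 12, 19, 26 — the last one ≤ 30 is the 26th.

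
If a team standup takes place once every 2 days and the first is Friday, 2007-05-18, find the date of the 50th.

2007-08-24

The 50th occurrence is 49 intervals after the first: 49 × 2 = 98 days after 2007-05-18.
May has 31 days — 13 days to the end of May leaves 85.
June has 30 days (55 left).
July has 31 days (24 left).
24 days into August → 2007-08-24.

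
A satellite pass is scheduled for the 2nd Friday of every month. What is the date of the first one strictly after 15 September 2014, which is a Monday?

10 October 2014

September 2014 starts on a Monday; its first Friday is the 5th, so the 2nd Friday is the 12th — 12 September 2014.
That is not after 15 September 2014, so look at October 2014.
October 2014 starts on a Wednesday; its first Friday is the 3rd, so the 2nd Friday is the 10th — 10 October 2014.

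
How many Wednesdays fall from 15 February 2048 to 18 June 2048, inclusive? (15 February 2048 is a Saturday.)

15 February 2048 is a Saturday; the first Wednesday on or after it is 19 February 2048 (4 days later).
From 19 February 2048 to 18 June 2048: 10 + 31 + 30 + 31 + 18 = 120 days (rest of February, March, April, May, June).
120 ÷ 7 = 17 full weeks with remainder 1, so 17 more Wednesdays after the first → 18.

18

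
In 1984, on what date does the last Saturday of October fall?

27 October 1984

The first Saturday of October 1984 is October 6.
October 1984 has 31 days. Adding weeks: 6, 13, 20, 27 — the last one ≤ 31 is the 27th.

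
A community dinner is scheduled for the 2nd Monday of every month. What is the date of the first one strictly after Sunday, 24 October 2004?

October 2004 starts on a Friday; its first Monday is the 4th, so the 2nd Monday is the 11th — 11 October 2004.
That is not after 24 October 2004, so look at November 2004.
November 2004 starts on a Monday; its first Monday is the 1st, so the 2nd Monday is the 8th — 8 November 2004.

8 November 2004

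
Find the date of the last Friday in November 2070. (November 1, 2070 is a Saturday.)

November 2070 begins on a Saturday, so the first Friday is November 7 (6 days later).
November 2070 has 30 days. Adding weeks: 7, 14, 21, 28 — the last one ≤ 30 is the 28th.

28 November 2070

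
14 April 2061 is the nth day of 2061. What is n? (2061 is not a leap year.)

104

Days in months before April: 31 + 28 + 31 = 90.
Plus 14 days into April → day 104.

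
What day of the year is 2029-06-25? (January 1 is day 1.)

Days in months before June: 31 + 28 + 31 + 30 + 31 = 151.
Plus 25 days into June → day 176.

176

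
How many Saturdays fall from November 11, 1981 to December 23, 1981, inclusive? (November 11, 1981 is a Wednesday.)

November 11, 1981 is a Wednesday; the first Saturday on or after it is November 14, 1981 (3 days later).
From November 14, 1981 to December 23, 1981: 16 + 23 = 39 days (rest of November, December).
39 ÷ 7 = 5 full weeks with remainder 4, so 5 more Saturdays after the first → 6.

6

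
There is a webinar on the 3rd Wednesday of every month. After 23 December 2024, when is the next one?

15 January 2025

December 2024 starts on a Sunday; its first Wednesday is the 4th, so the 3rd Wednesday is the 18th — 18 December 2024.
That is not after 23 December 2024, so look at January 2025.
January 2025 starts on a Wednesday; its first Wednesday is the 1st, so the 3rd Wednesday is the 15th — 15 January 2025.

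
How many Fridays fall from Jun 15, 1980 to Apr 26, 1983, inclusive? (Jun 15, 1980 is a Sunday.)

149

Jun 15, 1980 is a Sunday; the first Friday on or after it is Jun 20, 1980 (5 days later).
From Jun 20, 1980 to Apr 26, 1983: 194 + 365 + 365 + 116 = 1040 days (rest of 1980, 1981, 1982, to Apr 26, 1983 in 1983).
1040 ÷ 7 = 148 full weeks with remainder 4, so 148 more Fridays after the first → 149.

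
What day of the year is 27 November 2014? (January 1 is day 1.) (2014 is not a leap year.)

331

Days in months before November: 31 + 28 + 31 + 30 + 31 + 30 + 31 + 31 + 30 + 31 = 304.
Plus 27 days into November → day 331.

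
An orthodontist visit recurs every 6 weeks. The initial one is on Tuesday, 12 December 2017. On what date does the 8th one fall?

2 October 2018

The 8th occurrence is 7 intervals after the first: 7 × 42 = 294 days after 12 December 2017.
December has 31 days — 19 days to the end of December leaves 275.
January has 31 days (244 left).
February has 28 days (216 left).
March has 31 days (185 left).
April has 30 days (155 left).
May has 31 days (124 left).
June has 30 days (94 left).
July has 31 days (63 left).
August has 31 days (32 left).
September has 30 days (2 left).
2 days into October → 2 October 2018.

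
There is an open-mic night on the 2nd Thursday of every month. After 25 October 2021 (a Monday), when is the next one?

11 November 2021

October 2021 starts on a Friday; its first Thursday is the 7th, so the 2nd Thursday is the 14th — 14 October 2021.
That is not after 25 October 2021, so look at November 2021.
November 2021 starts on a Monday; its first Thursday is the 4th, so the 2nd Thursday is the 11th — 11 November 2021.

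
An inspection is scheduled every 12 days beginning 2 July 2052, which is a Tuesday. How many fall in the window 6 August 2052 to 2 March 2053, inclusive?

Occurrences land 12·i days after 2 July 2052 for i = 0, 1, 2, …
6 August 2052 is 35 days after the start; 35 ÷ 12 = 2 remainder 11; since the remainder is 11, round up to i = 3. First occurrence in the window: #4 on 7 August 2052 (3×12 = 36 days in).
2 March 2053 is 243 days after the start; 243 ÷ 12 = 20 remainder 3. Last occurrence in the window: #21 on 27 February 2053.
Occurrences #4 through #21: 18 in total.

18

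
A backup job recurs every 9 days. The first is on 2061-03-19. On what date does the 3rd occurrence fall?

2061-04-06

The 3rd occurrence is 2 intervals after the first: 2 × 9 = 18 days after 2061-03-19.
March has 31 days — 12 days to the end of March leaves 6.
6 days into April → 2061-04-06.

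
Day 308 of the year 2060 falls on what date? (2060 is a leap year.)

November 3, 2060

January has 31 days (308 − 31 = 277 remain).
February has 29 days (277 − 29 = 248 remain).
March has 31 days (248 − 31 = 217 remain).
April has 30 days (217 − 30 = 187 remain).
May has 31 days (187 − 31 = 156 remain).
June has 30 days (156 − 30 = 126 remain).
July has 31 days (126 − 31 = 95 remain).
August has 31 days (95 − 31 = 64 remain).
September has 30 days (64 − 30 = 34 remain).
October has 31 days (34 − 31 = 3 remain).
3 into November → November 3.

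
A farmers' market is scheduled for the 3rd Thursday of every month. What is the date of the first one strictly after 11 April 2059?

April 2059 starts on a Tuesday; its first Thursday is the 3rd, so the 3rd Thursday is the 17th — 17 April 2059.
17 April 2059 is after 11 April 2059, so that is the next one.

17 April 2059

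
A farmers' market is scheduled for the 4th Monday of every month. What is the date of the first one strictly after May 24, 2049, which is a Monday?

May 2049 starts on a Saturday; its first Monday is the 3rd, so the 4th Monday is the 24th — May 24, 2049.
That is not after May 24, 2049, so look at June 2049.
June 2049 starts on a Tuesday; its first Monday is the 7th, so the 4th Monday is the 28th — June 28, 2049.

June 28, 2049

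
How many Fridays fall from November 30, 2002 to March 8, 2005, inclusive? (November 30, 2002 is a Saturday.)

118

November 30, 2002 is a Saturday; the first Friday on or after it is December 6, 2002 (6 days later).
From December 6, 2002 to March 8, 2005: 25 + 365 + 366 + 67 = 823 days (rest of 2002, 2003, 2004, to March 8, 2005 in 2005).
823 ÷ 7 = 117 full weeks with remainder 4, so 117 more Fridays after the first → 118.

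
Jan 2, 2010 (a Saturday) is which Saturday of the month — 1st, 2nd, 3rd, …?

Day 2 falls in week ⌈2/7⌉ of the month.
Days 1–7 hold the 1st Saturday, 8–14 the 2nd, 15–21 the 3rd, 22–28 the 4th, 29–31 the 5th.
2 is in the range for the 1st.

1st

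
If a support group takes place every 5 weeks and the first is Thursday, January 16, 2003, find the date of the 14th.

April 15, 2004

The 14th occurrence is 13 intervals after the first: 13 × 35 = 455 days after January 16, 2003.
January has 31 days — 15 days to the end of January leaves 440.
From end of January to end of 2003 is 334 days (106 left).
January has 31 days (75 left).
February has 29 days (46 left).
March has 31 days (15 left).
15 days into April → April 15, 2004.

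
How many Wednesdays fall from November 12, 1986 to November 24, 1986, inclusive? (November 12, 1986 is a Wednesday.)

November 12, 1986 is a Wednesday; the first Wednesday on or after it is November 12, 1986.
From November 12, 1986 to November 24, 1986 is 24 − 12 = 12 days.
12 ÷ 7 = 1 full weeks with remainder 5, so 1 more Wednesdays after the first → 2.

2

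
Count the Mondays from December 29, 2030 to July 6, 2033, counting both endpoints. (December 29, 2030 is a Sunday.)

December 29, 2030 is a Sunday; the first Monday on or after it is December 30, 2030 (1 day later).
From December 30, 2030 to July 6, 2033: 1 + 365 + 366 + 187 = 919 days (rest of 2030, 2031, 2032, to July 6, 2033 in 2033).
919 ÷ 7 = 131 full weeks with remainder 2, so 131 more Mondays after the first → 132.

132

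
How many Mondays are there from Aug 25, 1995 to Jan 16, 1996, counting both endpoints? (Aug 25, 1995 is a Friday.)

21

Aug 25, 1995 is a Friday; the first Monday on or after it is Aug 28, 1995 (3 days later).
From Aug 28, 1995 to Jan 16, 1996: 3 + 30 + 31 + 30 + 31 + 16 = 141 days (rest of Aug, Sep, Oct, Nov, Dec, Jan).
141 ÷ 7 = 20 full weeks with remainder 1, so 20 more Mondays after the first → 21.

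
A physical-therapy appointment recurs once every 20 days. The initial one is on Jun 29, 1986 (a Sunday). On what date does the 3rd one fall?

The 3rd occurrence is 2 intervals after the first: 2 × 20 = 40 days after Jun 29, 1986.
Jun has 30 days — 1 day to the end of Jun leaves 39.
Jul has 31 days (8 left).
8 days into Aug → Aug 8, 1986.

Aug 8, 1986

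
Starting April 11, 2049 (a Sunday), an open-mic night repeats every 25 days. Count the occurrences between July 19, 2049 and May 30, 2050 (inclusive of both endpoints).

13

Occurrences land 25·i days after April 11, 2049 for i = 0, 1, 2, …
July 19, 2049 is 99 days after the start; 99 ÷ 25 = 3 remainder 24; since the remainder is 24, round up to i = 4. First occurrence in the window: #5 on July 20, 2049 (4×25 = 100 days in).
May 30, 2050 is 414 days after the start; 414 ÷ 25 = 16 remainder 14. Last occurrence in the window: #17 on May 16, 2050.
Occurrences #5 through #17: 13 in total.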